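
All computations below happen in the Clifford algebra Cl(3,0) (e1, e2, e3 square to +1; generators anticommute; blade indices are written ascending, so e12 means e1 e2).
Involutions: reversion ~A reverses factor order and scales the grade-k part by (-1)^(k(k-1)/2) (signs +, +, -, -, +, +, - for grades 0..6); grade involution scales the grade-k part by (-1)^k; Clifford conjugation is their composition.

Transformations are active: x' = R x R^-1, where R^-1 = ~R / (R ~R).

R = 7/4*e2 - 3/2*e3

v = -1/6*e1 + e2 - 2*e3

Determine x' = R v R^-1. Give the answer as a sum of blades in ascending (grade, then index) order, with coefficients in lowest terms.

~R = 7/4*e2 - 3/2*e3, and R ~R = 85/16, so R^-1 = ~R / (85/16).
R v = 19/4 + 7/24*e12 - 1/4*e13 - 2*e23
Answer: 1/6*e1 + 181/85*e2 - 58/85*e3


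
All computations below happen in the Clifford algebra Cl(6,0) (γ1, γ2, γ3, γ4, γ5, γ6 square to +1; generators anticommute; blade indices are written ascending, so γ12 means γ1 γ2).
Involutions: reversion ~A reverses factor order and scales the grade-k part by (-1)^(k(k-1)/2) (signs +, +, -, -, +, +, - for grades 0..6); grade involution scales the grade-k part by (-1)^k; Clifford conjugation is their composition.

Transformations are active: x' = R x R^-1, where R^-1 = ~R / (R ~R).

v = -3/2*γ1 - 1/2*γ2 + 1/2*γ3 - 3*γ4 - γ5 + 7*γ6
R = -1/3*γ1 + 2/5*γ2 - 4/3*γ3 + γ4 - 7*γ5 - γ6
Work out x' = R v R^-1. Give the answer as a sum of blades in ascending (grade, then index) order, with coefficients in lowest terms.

~R = -1/3*γ1 + 2/5*γ2 - 4/3*γ3 + γ4 - 7*γ5 - γ6, and R ~R = 11936/225, so R^-1 = ~R / (11936/225).
R v = -101/30 + 23/30*γ12 - 13/6*γ13 + 5/2*γ14 - 61/6*γ15 - 23/6*γ16 - 7/15*γ23 - 7/10*γ24 - 39/10*γ25 + 23/10*γ26 + 7/2*γ34 + 29/6*γ35 - 53/6*γ36 - 22*γ45 + 4*γ46 - 50*γ56
Answer: 18409/11936*γ1 + 2681/5968*γ2 - 987/2984*γ3 + 34293/11936*γ4 + 22541/11936*γ5 - 82037/11936*γ6


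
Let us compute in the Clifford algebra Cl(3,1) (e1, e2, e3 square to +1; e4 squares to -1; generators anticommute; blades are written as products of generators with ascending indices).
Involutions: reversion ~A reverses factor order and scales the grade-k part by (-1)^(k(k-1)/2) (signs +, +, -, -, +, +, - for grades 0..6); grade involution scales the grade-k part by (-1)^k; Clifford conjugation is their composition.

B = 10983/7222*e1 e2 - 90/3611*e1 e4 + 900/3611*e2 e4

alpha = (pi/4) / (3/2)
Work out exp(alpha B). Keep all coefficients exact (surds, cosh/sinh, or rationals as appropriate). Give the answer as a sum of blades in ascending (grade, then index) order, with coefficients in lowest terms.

B^2 term by term: the squares give (10983/7222)^2*(e1 e2)^2 + (-90/3611)^2*(e1 e4)^2 + (900/3611)^2*(e2 e4)^2 = 120626289/52157284*(-1) + 8100/13039321*(+1) + 810000/13039321*(+1) = -9/4 (each basis 2-blade squares to minus the product of its generators' squares); cross terms between blades sharing an index anticommute and cancel. So B^2 = -9/4.
B^2 = -9/4 — the negative square puts this in the circular regime; l = 3/2, alpha*l = pi/4, so exp(alpha B) = cos(pi/4) + (sin(pi/4)/(3/2))*B = sqrt(2)/2 + (sqrt(2)/3)*B.
Answer: sqrt(2)/2 + 3661*sqrt(2)/7222*e1 e2 - 30*sqrt(2)/3611*e1 e4 + 300*sqrt(2)/3611*e2 e4


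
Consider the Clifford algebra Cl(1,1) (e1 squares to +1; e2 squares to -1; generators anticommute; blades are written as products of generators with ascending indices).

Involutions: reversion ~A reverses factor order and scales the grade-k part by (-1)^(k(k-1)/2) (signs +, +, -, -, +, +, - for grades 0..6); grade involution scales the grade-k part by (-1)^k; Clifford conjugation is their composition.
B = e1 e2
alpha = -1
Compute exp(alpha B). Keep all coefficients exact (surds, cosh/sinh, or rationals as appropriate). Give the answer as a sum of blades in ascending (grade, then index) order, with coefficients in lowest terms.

B^2 = (1)^2*(e1 e2)^2 = 1*(+1) = 1 (a basis 2-blade squares to minus the product of its generators' squares).
B^2 = 1 — the positive square puts this in the hyperbolic regime; l = 1, alpha*l = -1, so exp(alpha B) = cosh(-1) + (sinh(-1)/1)*B = cosh(1) + (-sinh(1))*B.
Answer: cosh(1) - sinh(1)*e1 e2


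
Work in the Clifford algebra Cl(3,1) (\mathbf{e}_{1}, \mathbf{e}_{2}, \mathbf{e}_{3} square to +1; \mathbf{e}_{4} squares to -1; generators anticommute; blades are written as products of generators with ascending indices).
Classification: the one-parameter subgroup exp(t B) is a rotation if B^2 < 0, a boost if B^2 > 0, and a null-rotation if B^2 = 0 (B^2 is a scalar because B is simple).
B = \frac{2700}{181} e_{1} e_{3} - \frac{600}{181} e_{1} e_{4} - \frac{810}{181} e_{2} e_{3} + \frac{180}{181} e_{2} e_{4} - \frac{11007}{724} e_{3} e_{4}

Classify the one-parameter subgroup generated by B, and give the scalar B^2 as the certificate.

B^2 term by term: the squares give (\frac{2700}{181})^2*(e_{1} e_{3})^2 + (-\frac{600}{181})^2*(e_{1} e_{4})^2 + (-\frac{810}{181})^2*(e_{2} e_{3})^2 + (\frac{180}{181})^2*(e_{2} e_{4})^2 + (-\frac{11007}{724})^2*(e_{3} e_{4})^2 = \frac{7290000}{32761}*(-1) + \frac{360000}{32761}*(+1) + \frac{656100}{32761}*(-1) + \frac{32400}{32761}*(+1) + \frac{121154049}{524176}*(+1) = \frac{9}{16} (each basis 2-blade squares to minus the product of its generators' squares); cross terms between blades sharing an index anticommute and cancel; the commuting (index-disjoint) pairs give grade-4 terms 2*c*c'*(blade product), which cancel blade by blade — e_{1} e_{2} e_{3} e_{4}: -\frac{972000}{32761} + \frac{972000}{32761} = 0 — confirming B is simple. So B^2 = \frac{9}{16}.
Answer: boost, certificate B^2 = \frac{9}{16}. Note: conjugating B changes its blade decomposition but never the scalar B^2 = \frac{9}{16}, whose sign settles the classification.


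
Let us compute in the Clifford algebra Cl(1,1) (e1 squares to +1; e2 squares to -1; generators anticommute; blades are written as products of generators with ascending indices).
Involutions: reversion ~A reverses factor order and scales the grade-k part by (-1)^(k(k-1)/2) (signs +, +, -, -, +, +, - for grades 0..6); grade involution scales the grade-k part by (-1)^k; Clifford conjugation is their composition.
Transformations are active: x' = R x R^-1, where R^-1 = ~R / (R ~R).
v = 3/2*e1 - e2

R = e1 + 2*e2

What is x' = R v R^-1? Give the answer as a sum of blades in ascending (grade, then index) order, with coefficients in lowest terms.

~R = e1 + 2*e2, and R ~R = -3, so R^-1 = ~R / (-3).
R v = 7/2 - 4*e1 e2
Answer: -23/6*e1 - 11/3*e2


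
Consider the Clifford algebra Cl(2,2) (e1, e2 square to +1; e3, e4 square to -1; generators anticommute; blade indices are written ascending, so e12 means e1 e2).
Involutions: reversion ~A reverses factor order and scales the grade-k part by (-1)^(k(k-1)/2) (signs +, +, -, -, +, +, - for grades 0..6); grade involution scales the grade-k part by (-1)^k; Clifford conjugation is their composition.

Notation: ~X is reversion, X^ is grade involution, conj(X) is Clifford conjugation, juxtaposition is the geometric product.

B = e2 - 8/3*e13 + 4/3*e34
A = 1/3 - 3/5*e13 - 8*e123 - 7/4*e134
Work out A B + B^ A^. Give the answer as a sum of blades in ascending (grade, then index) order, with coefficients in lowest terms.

first term: 8/5 + 7/3*e1 - 21*e2 + 14/3*e4 + 64/9*e13 + 4/5*e14 + 4/9*e34 + 3/5*e123 + 32/3*e124 - 7/4*e1234
second term: 8/5 - 7/3*e1 + 21*e2 - 14/3*e4 + 64/9*e13 - 4/5*e14 + 4/9*e34 - 3/5*e123 + 32/3*e124 + 7/4*e1234
Answer: 16/5 + 128/9*e13 + 8/9*e34 + 64/3*e124


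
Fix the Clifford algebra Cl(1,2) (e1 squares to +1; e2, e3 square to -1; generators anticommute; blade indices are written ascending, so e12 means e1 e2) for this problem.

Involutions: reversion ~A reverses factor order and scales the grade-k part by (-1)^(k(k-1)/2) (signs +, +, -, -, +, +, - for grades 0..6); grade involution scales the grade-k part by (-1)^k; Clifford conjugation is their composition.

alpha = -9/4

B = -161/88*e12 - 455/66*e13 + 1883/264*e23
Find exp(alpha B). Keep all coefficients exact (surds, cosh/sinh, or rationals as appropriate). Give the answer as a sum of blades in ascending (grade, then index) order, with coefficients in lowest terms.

B^2 term by term: the squares give (-161/88)^2*(e12)^2 + (-455/66)^2*(e13)^2 + (1883/264)^2*(e23)^2 = 25921/7744*(+1) + 207025/4356*(+1) + 3545689/69696*(-1) = 0 (each basis 2-blade squares to minus the product of its generators' squares); cross terms between blades sharing an index anticommute and cancel. So B^2 = 0.
B^2 = 0, and the exponential is exactly linear here: exp(alpha B) = 1 + alpha B (parabolic case).
Answer: 1 + 1449/352*e12 + 1365/88*e13 - 5649/352*e23


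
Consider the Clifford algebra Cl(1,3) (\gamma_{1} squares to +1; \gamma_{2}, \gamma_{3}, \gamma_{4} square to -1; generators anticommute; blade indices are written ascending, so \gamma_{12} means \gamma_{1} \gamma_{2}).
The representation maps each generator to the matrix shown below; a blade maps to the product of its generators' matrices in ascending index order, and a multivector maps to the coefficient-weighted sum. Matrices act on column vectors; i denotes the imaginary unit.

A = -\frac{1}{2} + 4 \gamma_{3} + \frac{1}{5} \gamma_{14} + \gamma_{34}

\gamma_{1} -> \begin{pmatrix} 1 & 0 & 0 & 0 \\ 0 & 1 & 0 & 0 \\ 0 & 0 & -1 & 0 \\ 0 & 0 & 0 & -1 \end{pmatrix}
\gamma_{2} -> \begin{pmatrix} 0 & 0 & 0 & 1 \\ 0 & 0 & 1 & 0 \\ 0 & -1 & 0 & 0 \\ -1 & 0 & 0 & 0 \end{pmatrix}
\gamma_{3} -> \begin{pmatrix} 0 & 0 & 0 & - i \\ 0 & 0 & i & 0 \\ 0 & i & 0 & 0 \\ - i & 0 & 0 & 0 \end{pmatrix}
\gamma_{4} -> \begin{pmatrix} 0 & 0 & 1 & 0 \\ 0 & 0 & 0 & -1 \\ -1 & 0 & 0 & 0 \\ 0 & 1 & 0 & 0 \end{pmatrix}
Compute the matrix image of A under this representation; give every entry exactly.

Bivector images (products of the table entries): rho(\gamma_{14}) = rho(\gamma_{1})rho(\gamma_{4}) = \begin{pmatrix} 0 & 0 & 1 & 0 \\ 0 & 0 & 0 & -1 \\ 1 & 0 & 0 & 0 \\ 0 & -1 & 0 & 0 \end{pmatrix}; rho(\gamma_{34}) = rho(\gamma_{3})rho(\gamma_{4}) = \begin{pmatrix} 0 & - i & 0 & 0 \\ - i & 0 & 0 & 0 \\ 0 & 0 & 0 & - i \\ 0 & 0 & - i & 0 \end{pmatrix}.
M = (-\frac{1}{2})*1 + (4)*rho(\gamma_{3}) + (\frac{1}{5})*rho(\gamma_{14}) + (1)*rho(\gamma_{34}), summed entrywise (1 is the identity matrix):
Answer: \begin{pmatrix} - \frac{1}{2} & - i & \frac{1}{5} & - 4 i \\ - i & - \frac{1}{2} & 4 i & - \frac{1}{5} \\ \frac{1}{5} & 4 i & - \frac{1}{2} & - i \\ - 4 i & - \frac{1}{5} & - i & - \frac{1}{2} \end{pmatrix}


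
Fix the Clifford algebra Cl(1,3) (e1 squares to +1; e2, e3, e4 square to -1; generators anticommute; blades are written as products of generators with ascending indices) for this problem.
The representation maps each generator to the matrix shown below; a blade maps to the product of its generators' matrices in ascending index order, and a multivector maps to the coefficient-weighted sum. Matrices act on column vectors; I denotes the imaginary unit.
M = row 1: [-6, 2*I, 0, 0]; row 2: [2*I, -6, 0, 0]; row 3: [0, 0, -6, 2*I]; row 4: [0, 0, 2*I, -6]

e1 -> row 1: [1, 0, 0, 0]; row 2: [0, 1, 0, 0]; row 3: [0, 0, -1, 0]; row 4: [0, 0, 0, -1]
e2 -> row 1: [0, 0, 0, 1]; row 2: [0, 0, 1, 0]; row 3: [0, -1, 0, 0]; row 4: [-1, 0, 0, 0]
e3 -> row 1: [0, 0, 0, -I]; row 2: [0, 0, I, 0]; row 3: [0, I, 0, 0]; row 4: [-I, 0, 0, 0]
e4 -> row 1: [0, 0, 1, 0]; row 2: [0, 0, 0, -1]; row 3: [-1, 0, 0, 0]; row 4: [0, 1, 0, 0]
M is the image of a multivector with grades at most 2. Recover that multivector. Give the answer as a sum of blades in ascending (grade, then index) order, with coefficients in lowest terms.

Method: the blade images are trace-orthogonal — tr(rho(e_A) rho(e_B)^-1) = 4 if A = B and 0 otherwise — and rho(e_A)^-1 = (e_A)^2 * rho(e_A) with (e_A)^2 = +1 or -1, so the coefficient of e_A in the preimage is (e_A)^2 * tr(M rho(e_A))/4.
Nonzero projections over blades of grade <= 2: 1: (1)^2 = +1, tr(M 1) = -24, coefficient -6; e3 e4: (e3 e4)^2 = -1, tr(M rho(e3 e4)) = 8, coefficient -2. Every other blade of grade <= 2 projects to 0.
Answer: -6 - 2*e3 e4


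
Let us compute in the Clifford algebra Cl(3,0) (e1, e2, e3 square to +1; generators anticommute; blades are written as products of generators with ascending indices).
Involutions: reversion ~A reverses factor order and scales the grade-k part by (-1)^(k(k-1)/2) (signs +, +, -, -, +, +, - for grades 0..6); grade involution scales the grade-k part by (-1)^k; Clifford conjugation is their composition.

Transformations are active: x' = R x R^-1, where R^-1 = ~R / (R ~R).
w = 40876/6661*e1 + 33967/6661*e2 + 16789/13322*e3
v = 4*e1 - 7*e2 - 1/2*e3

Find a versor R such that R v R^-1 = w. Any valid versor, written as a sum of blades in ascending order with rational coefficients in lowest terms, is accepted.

Key observation: q(v) = q(w) = 261/4 (sandwiches preserve the norm), so R = v + w = 67520/6661*e1 - 12660/6661*e2 + 5064/6661*e3 works whenever it is invertible — the component of v along it is kept and (v - w)/2 reverses, sending v to w.
Answer: 67520/6661*e1 - 12660/6661*e2 + 5064/6661*e3


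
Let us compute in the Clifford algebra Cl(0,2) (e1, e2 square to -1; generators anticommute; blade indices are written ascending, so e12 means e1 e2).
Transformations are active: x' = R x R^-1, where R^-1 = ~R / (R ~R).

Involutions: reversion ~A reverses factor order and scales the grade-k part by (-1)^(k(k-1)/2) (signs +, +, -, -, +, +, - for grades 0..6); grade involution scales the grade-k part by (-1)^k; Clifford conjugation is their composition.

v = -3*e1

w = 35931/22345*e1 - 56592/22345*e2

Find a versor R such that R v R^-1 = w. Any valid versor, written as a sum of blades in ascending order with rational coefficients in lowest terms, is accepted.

R = v + w = -31104/22345*e1 - 56592/22345*e2 works: the equal norms (-9) guarantee its sandwich swaps v into w.
Answer: -31104/22345*e1 - 56592/22345*e2


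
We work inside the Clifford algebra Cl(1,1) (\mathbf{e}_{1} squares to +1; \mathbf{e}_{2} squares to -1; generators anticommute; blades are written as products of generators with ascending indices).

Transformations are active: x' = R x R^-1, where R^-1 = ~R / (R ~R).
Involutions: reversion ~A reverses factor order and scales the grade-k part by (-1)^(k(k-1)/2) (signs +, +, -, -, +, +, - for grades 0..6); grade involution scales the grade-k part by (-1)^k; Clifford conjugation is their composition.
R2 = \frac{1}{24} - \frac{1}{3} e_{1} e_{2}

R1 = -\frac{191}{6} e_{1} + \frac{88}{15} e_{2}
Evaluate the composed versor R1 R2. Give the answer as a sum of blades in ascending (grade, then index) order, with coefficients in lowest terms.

Distribute over the terms of R1 (each basis-blade product reordered to ascending indices, repeated generators contracted through their squares):
(-\frac{191}{6} e_{1}) R2 = -\frac{191}{144} e_{1} + \frac{191}{18} e_{2}
(\frac{88}{15} e_{2}) R2 = -\frac{88}{45} e_{1} + \frac{11}{45} e_{2}
Summing the partial products and collecting blades:
Answer: -\frac{2363}{720} e_{1} + \frac{977}{90} e_{2}


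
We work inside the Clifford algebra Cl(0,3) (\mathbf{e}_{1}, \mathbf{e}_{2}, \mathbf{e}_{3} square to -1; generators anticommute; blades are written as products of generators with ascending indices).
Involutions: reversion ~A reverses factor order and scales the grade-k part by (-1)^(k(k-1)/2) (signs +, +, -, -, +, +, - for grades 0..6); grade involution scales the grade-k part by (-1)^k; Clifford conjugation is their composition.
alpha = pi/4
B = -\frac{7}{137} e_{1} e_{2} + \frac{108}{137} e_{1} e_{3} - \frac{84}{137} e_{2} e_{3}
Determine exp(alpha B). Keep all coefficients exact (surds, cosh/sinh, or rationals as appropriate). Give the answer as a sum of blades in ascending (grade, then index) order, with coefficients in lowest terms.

B^2 term by term: the squares give (-\frac{7}{137})^2*(e_{1} e_{2})^2 + (\frac{108}{137})^2*(e_{1} e_{3})^2 + (-\frac{84}{137})^2*(e_{2} e_{3})^2 = \frac{49}{18769}*(-1) + \frac{11664}{18769}*(-1) + \frac{7056}{18769}*(-1) = -1 (each basis 2-blade squares to minus the product of its generators' squares); cross terms between blades sharing an index anticommute and cancel. So B^2 = -1.
B^2 = -1 — a negative square means the series sums to a rotation: l = 1, alpha*l = \frac{\pi}{4}, so exp(alpha B) = cos(\frac{\pi}{4}) + (sin(\frac{\pi}{4})/1)*B = \frac{\sqrt{2}}{2} + (\frac{\sqrt{2}}{2})*B.
Answer: \frac{\sqrt{2}}{2} - \frac{7 \sqrt{2}}{274} e_{1} e_{2} + \frac{54 \sqrt{2}}{137} e_{1} e_{3} - \frac{42 \sqrt{2}}{137} e_{2} e_{3}


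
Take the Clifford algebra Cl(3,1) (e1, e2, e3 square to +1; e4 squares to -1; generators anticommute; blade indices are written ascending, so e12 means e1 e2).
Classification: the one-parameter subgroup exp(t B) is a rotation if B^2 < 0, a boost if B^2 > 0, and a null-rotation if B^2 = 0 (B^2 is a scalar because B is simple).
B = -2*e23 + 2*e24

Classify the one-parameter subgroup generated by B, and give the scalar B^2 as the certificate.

B^2 term by term: the squares give (-2)^2*(e23)^2 + (2)^2*(e24)^2 = 4*(-1) + 4*(+1) = 0 (each basis 2-blade squares to minus the product of its generators' squares); cross terms between blades sharing an index anticommute and cancel. So B^2 = 0.
Answer: null-rotation, certificate B^2 = 0. The scalar 0 is the complete invariant here: its sign names the subgroup type.


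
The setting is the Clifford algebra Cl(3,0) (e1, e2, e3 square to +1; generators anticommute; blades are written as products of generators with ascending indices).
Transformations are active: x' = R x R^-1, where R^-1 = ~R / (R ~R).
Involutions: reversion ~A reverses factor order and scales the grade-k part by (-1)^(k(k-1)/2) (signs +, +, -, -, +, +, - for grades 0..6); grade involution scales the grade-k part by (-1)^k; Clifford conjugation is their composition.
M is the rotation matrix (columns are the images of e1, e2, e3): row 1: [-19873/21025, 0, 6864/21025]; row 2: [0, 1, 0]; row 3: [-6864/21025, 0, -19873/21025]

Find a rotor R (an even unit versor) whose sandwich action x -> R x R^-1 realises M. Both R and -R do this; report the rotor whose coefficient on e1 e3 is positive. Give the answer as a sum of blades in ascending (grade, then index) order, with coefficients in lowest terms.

Method: write R = a + b12*e1 e2 + b13*e1 e3 + b23*e2 e3 with a^2 + b12^2 + b13^2 + b23^2 = 1 (so R^-1 = ~R). Expanding the columns R e_j ~R gives tr M = 4a^2 - 1 and, from the antisymmetric part, M21 - M12 = -4a*b12, M13 - M31 = 4a*b13, M32 - M23 = -4a*b23.
Here tr M = -18721/21025, so a^2 = (1 + tr M)/4 = 576/21025 and a = ±24/145. Taking a = 24/145: M21 - M12 = 0, M13 - M31 = 13728/21025, M32 - M23 = 0, giving b12 = 0, b13 = 143/145, b23 = 0, i.e. R = 24/145 + 143/145*e1 e3.
Its e1 e3 coefficient is already positive.
Answer: 24/145 + 143/145*e1 e3. Recall the cover is two-to-one: with M of trace -18721/21025, both preimages act alike, and the stated e1 e3 sign chooses the sheet.


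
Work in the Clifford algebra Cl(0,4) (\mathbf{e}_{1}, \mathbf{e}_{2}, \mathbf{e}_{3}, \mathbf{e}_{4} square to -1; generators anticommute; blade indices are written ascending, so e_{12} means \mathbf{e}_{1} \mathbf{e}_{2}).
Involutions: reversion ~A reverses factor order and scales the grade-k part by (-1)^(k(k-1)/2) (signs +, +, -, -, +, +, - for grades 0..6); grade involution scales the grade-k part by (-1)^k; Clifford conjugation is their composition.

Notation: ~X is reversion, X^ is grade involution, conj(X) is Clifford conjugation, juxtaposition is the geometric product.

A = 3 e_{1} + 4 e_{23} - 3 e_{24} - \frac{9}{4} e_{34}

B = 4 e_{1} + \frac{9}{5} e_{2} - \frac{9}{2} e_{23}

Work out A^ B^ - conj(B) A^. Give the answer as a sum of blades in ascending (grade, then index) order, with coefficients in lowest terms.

first term: 6 - \frac{36}{5} e_{3} + \frac{27}{5} e_{4} + \frac{27}{5} e_{12} + \frac{81}{8} e_{24} - \frac{27}{2} e_{34} - \frac{5}{2} e_{123} + 12 e_{124} + 9 e_{134} + \frac{81}{20} e_{234}
second term: -30 + \frac{36}{5} e_{3} - \frac{27}{5} e_{4} - \frac{27}{5} e_{12} + \frac{81}{8} e_{24} - \frac{27}{2} e_{34} - \frac{59}{2} e_{123} + 12 e_{124} + 9 e_{134} + \frac{81}{20} e_{234}
Answer: 36 - \frac{72}{5} e_{3} + \frac{54}{5} e_{4} + \frac{54}{5} e_{12} + 27 e_{123}


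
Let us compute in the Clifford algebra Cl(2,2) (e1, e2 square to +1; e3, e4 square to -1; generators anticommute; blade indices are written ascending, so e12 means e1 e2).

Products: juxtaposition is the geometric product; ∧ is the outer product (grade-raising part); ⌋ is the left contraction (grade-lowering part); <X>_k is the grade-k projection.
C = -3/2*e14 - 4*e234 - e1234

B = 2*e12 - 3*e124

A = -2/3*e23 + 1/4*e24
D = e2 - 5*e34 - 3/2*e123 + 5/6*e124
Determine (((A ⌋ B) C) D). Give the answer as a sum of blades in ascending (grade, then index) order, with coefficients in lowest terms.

step 1: -3/4*e1
step 2: 9/8*e4 + 3/4*e234 + 3*e1234
step 3: 15/4*e2 - 25/8*e3 + 9/2*e4 + 225/16*e12 + 5/8*e13 + 9/8*e14 - 9/8*e24 + 3/4*e34 + 3*e134 + 27/16*e1234
Answer: 15/4*e2 - 25/8*e3 + 9/2*e4 + 225/16*e12 + 5/8*e13 + 9/8*e14 - 9/8*e24 + 3/4*e34 + 3*e134 + 27/16*e1234


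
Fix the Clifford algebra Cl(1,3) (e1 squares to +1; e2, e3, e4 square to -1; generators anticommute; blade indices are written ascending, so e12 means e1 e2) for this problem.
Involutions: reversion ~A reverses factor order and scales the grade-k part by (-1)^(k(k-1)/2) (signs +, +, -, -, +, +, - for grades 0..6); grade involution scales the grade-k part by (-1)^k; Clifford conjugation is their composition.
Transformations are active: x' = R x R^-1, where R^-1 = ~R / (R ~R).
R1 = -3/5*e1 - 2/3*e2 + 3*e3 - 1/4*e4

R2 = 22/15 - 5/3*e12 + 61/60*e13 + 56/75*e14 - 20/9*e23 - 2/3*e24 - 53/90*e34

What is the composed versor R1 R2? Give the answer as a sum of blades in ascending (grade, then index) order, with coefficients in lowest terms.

Distribute over the terms of R1 (each basis-blade product reordered to ascending indices, repeated generators contracted through their squares):
(-3/5*e1) R2 = -22/25*e1 + e2 - 61/100*e3 - 56/125*e4 + 4/3*e123 + 2/5*e124 + 53/150*e134
(-2/3*e2) R2 = 10/9*e1 - 44/45*e2 - 40/27*e3 - 4/9*e4 + 61/90*e123 + 112/225*e124 + 53/135*e234
(3*e3) R2 = 61/20*e1 - 20/3*e2 + 22/5*e3 + 53/30*e4 - 5*e123 - 56/25*e134 + 2*e234
(-1/4*e4) R2 = -14/75*e1 + 1/6*e2 + 53/360*e3 - 11/30*e4 + 5/12*e124 - 61/240*e134 + 5/9*e234
Summing the partial products and collecting blades:
Answer: 557/180*e1 - 583/90*e2 + 13261/5400*e3 + 571/1125*e4 - 269/90*e123 + 1183/900*e124 - 2569/1200*e134 + 398/135*e234


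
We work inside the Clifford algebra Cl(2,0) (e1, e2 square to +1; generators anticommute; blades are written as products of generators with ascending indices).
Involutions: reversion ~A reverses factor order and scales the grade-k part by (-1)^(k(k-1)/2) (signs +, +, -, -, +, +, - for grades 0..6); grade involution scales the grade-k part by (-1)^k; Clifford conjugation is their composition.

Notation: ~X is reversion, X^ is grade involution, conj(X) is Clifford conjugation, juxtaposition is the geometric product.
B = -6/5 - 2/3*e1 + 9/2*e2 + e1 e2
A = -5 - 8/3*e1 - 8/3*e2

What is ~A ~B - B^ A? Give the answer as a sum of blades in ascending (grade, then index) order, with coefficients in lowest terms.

first term: -38/9 + 58/15*e1 - 499/30*e2 - 79/9*e1 e2
second term: 146/9 - 14/5*e1 + 851/30*e2 - 169/9*e1 e2
Answer: -184/9 + 20/3*e1 - 45*e2 + 10*e1 e2


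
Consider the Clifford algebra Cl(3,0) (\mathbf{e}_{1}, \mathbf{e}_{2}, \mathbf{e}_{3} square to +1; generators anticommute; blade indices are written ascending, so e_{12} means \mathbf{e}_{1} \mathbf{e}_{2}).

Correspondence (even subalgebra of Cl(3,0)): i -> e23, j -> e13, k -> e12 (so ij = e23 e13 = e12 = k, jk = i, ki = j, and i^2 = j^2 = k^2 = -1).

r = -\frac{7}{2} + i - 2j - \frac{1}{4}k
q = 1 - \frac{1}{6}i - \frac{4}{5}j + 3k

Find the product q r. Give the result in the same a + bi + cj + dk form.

In blades: q = 1 + 3 e_{12} - \frac{4}{5} e_{13} - \frac{1}{6} e_{23}, r = -\frac{7}{2} - \frac{1}{4} e_{12} - 2 e_{13} + e_{23}.
Distribute q over r term by term (generator squares from the signature, products reordered to ascending indices): (1)*r = -\frac{7}{2} - \frac{1}{4} e_{12} - 2 e_{13} + e_{23}; (3 e_{12})*r = \frac{3}{4} - \frac{21}{2} e_{12} + 3 e_{13} + 6 e_{23}; (-\frac{4}{5} e_{13})*r = -\frac{8}{5} + \frac{4}{5} e_{12} + \frac{14}{5} e_{13} + \frac{1}{5} e_{23}; (-\frac{1}{6} e_{23})*r = \frac{1}{6} + \frac{1}{3} e_{12} - \frac{1}{24} e_{13} + \frac{7}{12} e_{23}.
Sum: -\frac{251}{60} - \frac{577}{60} e_{12} + \frac{451}{120} e_{13} + \frac{467}{60} e_{23}; translating back through the correspondence:
Answer: -\frac{251}{60} + \frac{467}{60}i + \frac{451}{120}j - \frac{577}{60}k


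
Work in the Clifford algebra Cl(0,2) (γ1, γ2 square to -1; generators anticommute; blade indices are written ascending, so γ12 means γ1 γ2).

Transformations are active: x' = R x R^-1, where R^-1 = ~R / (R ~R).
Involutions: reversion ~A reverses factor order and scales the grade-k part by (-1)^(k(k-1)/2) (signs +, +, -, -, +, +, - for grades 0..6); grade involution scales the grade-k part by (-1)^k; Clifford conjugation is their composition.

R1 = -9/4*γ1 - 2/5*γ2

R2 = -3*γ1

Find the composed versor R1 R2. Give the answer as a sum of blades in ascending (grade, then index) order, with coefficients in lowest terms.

Distribute over the terms of R2 (each basis-blade product reordered to ascending indices, repeated generators contracted through their squares):
R1 (-3*γ1) = -27/4 - 6/5*γ12
Answer: -27/4 - 6/5*γ12


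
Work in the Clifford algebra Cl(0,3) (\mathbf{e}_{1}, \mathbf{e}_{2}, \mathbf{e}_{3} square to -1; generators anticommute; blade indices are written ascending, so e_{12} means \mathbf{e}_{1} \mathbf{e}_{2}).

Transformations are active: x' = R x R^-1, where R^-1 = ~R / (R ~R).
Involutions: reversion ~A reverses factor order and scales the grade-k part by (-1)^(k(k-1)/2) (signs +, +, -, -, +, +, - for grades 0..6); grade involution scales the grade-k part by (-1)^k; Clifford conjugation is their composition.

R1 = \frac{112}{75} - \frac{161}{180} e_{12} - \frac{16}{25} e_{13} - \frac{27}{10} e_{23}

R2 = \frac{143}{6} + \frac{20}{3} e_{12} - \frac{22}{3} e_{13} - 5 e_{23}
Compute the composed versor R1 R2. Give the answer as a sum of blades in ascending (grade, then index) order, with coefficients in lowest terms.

Distribute over the terms of R1 (each basis-blade product reordered to ascending indices, repeated generators contracted through their squares):
(\frac{112}{75}) R2 = \frac{8008}{225} + \frac{448}{45} e_{12} - \frac{2464}{225} e_{13} - \frac{112}{15} e_{23}
(-\frac{161}{180} e_{12}) R2 = \frac{161}{27} - \frac{23023}{1080} e_{12} - \frac{161}{36} e_{13} + \frac{1771}{270} e_{23}
(-\frac{16}{25} e_{13}) R2 = -\frac{352}{75} + \frac{16}{5} e_{12} - \frac{1144}{75} e_{13} + \frac{64}{15} e_{23}
(-\frac{27}{10} e_{23}) R2 = -\frac{27}{2} - \frac{99}{5} e_{12} - 18 e_{13} - \frac{1287}{20} e_{23}
Summing the partial products and collecting blades:
Answer: \frac{31537}{1350} - \frac{30199}{1080} e_{12} - \frac{14603}{300} e_{13} - \frac{6587}{108} e_{23}


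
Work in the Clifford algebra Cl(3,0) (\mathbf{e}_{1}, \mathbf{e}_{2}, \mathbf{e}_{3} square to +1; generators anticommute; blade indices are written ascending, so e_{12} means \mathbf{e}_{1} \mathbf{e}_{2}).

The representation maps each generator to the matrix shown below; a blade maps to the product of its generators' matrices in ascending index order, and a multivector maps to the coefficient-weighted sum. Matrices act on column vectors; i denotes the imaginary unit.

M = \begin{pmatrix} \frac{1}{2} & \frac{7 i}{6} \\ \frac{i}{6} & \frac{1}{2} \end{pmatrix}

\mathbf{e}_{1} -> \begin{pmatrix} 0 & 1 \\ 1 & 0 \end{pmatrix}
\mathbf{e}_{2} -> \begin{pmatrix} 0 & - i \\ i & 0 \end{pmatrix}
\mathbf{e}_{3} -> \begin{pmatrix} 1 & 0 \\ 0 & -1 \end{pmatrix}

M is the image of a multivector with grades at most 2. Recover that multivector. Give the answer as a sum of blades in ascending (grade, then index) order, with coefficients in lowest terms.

Method: 1, rho(e_{1}), rho(e_{2}), rho(e_{3}) form a trace-orthogonal basis of the 2x2 complex matrices (tr(X Y) = 2 if X = Y, else 0), so M = m0*1 + m1*rho(e_{1}) + m2*rho(e_{2}) + m3*rho(e_{3}) with m0 = tr(M)/2 = \frac{1}{2}, m1 = tr(M rho(e_{1}))/2 = \frac{2 i}{3}, m2 = tr(M rho(e_{2}))/2 = - \frac{1}{2}, m3 = tr(M rho(e_{3}))/2 = 0.
Multiplying table entries, the bivector images are rho(e_{12}) = i*rho(e_{3}), rho(e_{13}) = -i*rho(e_{2}), rho(e_{23}) = i*rho(e_{1}); with real blade coefficients the real parts of m0..m3 are the coefficients of 1, e_{1}, e_{2}, e_{3} and the imaginary parts give the bivectors (e_{23}: Im m1, e_{13}: -Im m2, e_{12}: Im m3).
Answer: \frac{1}{2} - \frac{1}{2} e_{2} + \frac{2}{3} e_{23}


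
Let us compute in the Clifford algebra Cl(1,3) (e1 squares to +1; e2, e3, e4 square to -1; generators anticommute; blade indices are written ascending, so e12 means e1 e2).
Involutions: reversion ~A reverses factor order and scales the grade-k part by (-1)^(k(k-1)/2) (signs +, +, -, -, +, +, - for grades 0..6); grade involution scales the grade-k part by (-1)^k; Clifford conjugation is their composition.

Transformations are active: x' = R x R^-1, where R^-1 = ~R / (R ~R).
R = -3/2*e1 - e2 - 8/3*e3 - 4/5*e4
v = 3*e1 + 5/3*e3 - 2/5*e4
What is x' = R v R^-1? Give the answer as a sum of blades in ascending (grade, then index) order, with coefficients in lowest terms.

~R = -3/2*e1 - e2 - 8/3*e3 - 4/5*e4, and R ~R = -5851/900, so R^-1 = ~R / (-5851/900).
R v = -169/450 + 3*e12 + 11/2*e13 + 3*e14 - 5/3*e23 + 2/5*e24 + 12/5*e34
Answer: -18567/5851*e1 - 676/5851*e2 - 34663/17553*e3 + 8998/29255*e4


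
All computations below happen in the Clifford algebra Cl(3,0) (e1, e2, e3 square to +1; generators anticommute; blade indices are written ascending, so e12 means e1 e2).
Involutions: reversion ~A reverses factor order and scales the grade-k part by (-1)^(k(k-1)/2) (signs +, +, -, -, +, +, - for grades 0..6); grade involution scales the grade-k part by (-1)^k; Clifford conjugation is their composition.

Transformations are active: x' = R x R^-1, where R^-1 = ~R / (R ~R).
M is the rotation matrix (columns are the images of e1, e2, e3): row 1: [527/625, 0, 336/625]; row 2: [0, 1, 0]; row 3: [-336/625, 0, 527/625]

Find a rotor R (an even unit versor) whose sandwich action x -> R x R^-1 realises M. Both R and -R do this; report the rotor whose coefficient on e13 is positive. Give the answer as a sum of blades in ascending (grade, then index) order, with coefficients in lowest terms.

Method: write R = a + b12*e12 + b13*e13 + b23*e23 with a^2 + b12^2 + b13^2 + b23^2 = 1 (so R^-1 = ~R). Expanding the columns R e_j ~R gives tr M = 4a^2 - 1 and, from the antisymmetric part, M21 - M12 = -4a*b12, M13 - M31 = 4a*b13, M32 - M23 = -4a*b23.
Here tr M = 1679/625, so a^2 = (1 + tr M)/4 = 576/625 and a = ±24/25. Taking a = 24/25: M21 - M12 = 0, M13 - M31 = 672/625, M32 - M23 = 0, giving b12 = 0, b13 = 7/25, b23 = 0, i.e. R = 24/25 + 7/25*e13.
Its e13 coefficient is already positive.
Answer: 24/25 + 7/25*e13. Uniqueness: Spin(3) -> SO(3) maps R and -R to the same rotation of trace 1679/625; fixing the sign of the e13 coefficient removes the ambiguity.


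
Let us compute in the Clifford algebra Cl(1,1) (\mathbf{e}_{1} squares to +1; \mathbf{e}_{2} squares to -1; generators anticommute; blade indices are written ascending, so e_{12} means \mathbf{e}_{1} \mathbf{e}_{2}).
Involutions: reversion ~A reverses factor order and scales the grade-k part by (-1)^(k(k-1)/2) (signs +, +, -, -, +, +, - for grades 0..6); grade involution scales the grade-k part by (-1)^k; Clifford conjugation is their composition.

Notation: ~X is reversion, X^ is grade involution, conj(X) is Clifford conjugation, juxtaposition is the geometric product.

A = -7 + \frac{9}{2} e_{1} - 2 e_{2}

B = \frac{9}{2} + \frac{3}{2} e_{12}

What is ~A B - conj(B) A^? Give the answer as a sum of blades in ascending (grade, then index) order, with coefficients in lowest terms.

first term: -\frac{63}{2} + \frac{69}{4} e_{1} - \frac{9}{4} e_{2} - \frac{21}{2} e_{12}
second term: -\frac{63}{2} - \frac{69}{4} e_{1} + \frac{9}{4} e_{2} + \frac{21}{2} e_{12}
Answer: \frac{69}{2} e_{1} - \frac{9}{2} e_{2} - 21 e_{12}


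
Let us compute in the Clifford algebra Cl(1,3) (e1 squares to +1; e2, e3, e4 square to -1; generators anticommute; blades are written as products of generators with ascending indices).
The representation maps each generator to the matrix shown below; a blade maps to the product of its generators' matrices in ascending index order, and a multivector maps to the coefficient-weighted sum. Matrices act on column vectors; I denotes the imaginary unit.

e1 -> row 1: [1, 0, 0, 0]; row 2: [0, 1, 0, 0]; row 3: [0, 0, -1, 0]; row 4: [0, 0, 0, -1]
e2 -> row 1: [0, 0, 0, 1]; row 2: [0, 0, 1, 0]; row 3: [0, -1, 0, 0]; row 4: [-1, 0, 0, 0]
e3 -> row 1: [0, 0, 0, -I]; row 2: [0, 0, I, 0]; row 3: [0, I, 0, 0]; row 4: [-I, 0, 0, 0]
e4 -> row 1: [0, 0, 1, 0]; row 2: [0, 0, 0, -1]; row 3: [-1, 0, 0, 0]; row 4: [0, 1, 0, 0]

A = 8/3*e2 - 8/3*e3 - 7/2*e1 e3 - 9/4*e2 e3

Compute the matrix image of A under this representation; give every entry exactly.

Bivector images (products of the table entries): rho(e1 e3) = rho(e1)rho(e3) = row 1: [0, 0, 0, -I]; row 2: [0, 0, I, 0]; row 3: [0, -I, 0, 0]; row 4: [I, 0, 0, 0]; rho(e2 e3) = rho(e2)rho(e3) = row 1: [-I, 0, 0, 0]; row 2: [0, I, 0, 0]; row 3: [0, 0, -I, 0]; row 4: [0, 0, 0, I].
M = (8/3)*rho(e2) + (-8/3)*rho(e3) + (-7/2)*rho(e1 e3) + (-9/4)*rho(e2 e3), summed entrywise:
Answer: row 1: [9*I/4, 0, 0, 8/3 + 37*I/6]; row 2: [0, -9*I/4, 8/3 - 37*I/6, 0]; row 3: [0, -8/3 + 5*I/6, 9*I/4, 0]; row 4: [-8/3 - 5*I/6, 0, 0, -9*I/4]


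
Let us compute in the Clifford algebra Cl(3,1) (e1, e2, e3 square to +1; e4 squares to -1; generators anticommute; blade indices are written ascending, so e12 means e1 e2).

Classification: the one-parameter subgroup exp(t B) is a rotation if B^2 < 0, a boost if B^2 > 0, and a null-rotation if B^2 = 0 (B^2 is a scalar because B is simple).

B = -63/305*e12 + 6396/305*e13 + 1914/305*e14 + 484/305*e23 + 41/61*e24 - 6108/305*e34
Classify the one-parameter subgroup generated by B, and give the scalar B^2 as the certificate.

B^2 term by term: the squares give (-63/305)^2*(e12)^2 + (6396/305)^2*(e13)^2 + (1914/305)^2*(e14)^2 + (484/305)^2*(e23)^2 + (41/61)^2*(e24)^2 + (-6108/305)^2*(e34)^2 = 3969/93025*(-1) + 40908816/93025*(-1) + 3663396/93025*(+1) + 234256/93025*(-1) + 1681/3721*(+1) + 37307664/93025*(+1) = -36/25 (each basis 2-blade squares to minus the product of its generators' squares); cross terms between blades sharing an index anticommute and cancel; the commuting (index-disjoint) pairs give grade-4 terms 2*c*c'*(blade product), which cancel blade by blade — e1234: 769608/93025 - 524472/18605 + 1852752/93025 = 0 — confirming B is simple. So B^2 = -36/25.
Answer: rotation, certificate B^2 = -36/25. Why this suffices: the scalar -36/25 survives any versor conjugation, so its sign alone determines the class however B is presented.


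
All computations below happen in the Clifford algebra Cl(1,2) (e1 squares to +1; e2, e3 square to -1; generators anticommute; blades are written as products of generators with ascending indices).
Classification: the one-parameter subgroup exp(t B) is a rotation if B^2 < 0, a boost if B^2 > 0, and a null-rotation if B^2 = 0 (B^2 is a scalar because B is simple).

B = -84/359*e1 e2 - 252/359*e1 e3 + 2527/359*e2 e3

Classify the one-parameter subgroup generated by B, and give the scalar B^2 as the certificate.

B^2 term by term: the squares give (-84/359)^2*(e1 e2)^2 + (-252/359)^2*(e1 e3)^2 + (2527/359)^2*(e2 e3)^2 = 7056/128881*(+1) + 63504/128881*(+1) + 6385729/128881*(-1) = -49 (each basis 2-blade squares to minus the product of its generators' squares); cross terms between blades sharing an index anticommute and cancel. So B^2 = -49.
Answer: rotation, certificate B^2 = -49. Because -49 is invariant under every versor sandwich, the classification follows from its sign alone.


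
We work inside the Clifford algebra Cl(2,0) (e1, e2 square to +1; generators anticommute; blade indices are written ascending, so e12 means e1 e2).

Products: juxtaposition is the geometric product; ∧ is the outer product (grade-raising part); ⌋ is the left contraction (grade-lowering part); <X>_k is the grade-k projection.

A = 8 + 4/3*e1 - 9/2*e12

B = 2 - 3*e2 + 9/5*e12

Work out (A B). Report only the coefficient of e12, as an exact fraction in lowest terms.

step 1: 241/10 + 97/6*e1 - 108/5*e2 + 7/5*e12
Answer: 7/5


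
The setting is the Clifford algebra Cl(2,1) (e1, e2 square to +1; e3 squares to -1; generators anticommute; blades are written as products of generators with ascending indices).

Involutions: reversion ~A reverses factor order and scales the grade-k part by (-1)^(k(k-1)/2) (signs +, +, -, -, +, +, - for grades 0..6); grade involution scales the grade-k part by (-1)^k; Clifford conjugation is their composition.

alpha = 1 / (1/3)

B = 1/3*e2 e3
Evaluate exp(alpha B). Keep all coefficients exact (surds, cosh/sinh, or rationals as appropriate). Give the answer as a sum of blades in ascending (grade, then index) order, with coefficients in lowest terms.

B^2 = (1/3)^2*(e2 e3)^2 = 1/9*(+1) = 1/9 (a basis 2-blade squares to minus the product of its generators' squares).
B^2 = 1/9 — a positive square means the series sums to a boost: l = 1/3, alpha*l = 1, so exp(alpha B) = cosh(1) + (sinh(1)/(1/3))*B = cosh(1) + (3*sinh(1))*B.
Answer: cosh(1) + sinh(1)*e2 e3


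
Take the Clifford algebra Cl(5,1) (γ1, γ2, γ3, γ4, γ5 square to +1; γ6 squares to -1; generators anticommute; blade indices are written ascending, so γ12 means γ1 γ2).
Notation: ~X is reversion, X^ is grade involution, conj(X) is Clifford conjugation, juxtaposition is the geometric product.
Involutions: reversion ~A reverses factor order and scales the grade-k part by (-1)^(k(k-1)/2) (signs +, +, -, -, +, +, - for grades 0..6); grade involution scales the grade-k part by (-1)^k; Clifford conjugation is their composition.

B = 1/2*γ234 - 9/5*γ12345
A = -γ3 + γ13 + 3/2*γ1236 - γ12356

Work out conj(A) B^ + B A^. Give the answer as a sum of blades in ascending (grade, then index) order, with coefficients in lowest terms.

first term: 1/2*γ24 + 9/5*γ46 - 1/2*γ124 - 3/4*γ146 - 9/5*γ245 + 27/10*γ456 + 9/5*γ1245 + 1/2*γ1456
second term: -1/2*γ24 + 9/5*γ46 + 1/2*γ124 + 3/4*γ146 - 9/5*γ245 + 27/10*γ456 - 9/5*γ1245 + 1/2*γ1456
Answer: 18/5*γ46 - 18/5*γ245 + 27/5*γ456 + γ1456


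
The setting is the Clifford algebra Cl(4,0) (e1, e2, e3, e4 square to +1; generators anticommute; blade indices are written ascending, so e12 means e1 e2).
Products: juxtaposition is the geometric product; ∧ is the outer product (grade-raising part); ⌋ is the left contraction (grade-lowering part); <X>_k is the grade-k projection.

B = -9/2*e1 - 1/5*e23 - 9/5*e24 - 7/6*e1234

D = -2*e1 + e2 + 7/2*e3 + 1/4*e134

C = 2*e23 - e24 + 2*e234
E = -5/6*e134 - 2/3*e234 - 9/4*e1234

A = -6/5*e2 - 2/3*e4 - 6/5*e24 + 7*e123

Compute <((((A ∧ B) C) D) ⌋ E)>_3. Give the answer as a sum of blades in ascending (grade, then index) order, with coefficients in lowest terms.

step 1: -27/5*e12 - 3*e14 + 27/5*e124 + 2/15*e234
step 2: -4/15 + 27/5*e1 - 2/15*e3 - 4/15*e4 - 3*e12 + 27/5*e14 - 6*e123 - 6*e1234
step 3: -169/15 - 37/15*e1 - 233/30*e2 + 5/12*e3 + 54/5*e4 - 78/5*e12 + 737/30*e13 - 1/2*e14 + 182/15*e23 - 37/30*e24 + 137/60*e34 - 21/2*e123 + 78/5*e124 - 749/30*e134 - 45/4*e234
step 4: -1019/36 + 3919/144*e1 - 3935/72*e2 - 1219/36*e3 + 1777/360*e4 + 411/80*e12 - 249/40*e13 + 9953/360*e14 - 333/40*e23 - 19799/360*e24 - 418/15*e34 + 243/10*e123 - 15/16*e124 - 2911/360*e134 + 2351/180*e234 + 507/20*e1234
step 5: 243/10*e123 - 15/16*e124 - 2911/360*e134 + 2351/180*e234
Answer: 243/10*e123 - 15/16*e124 - 2911/360*e134 + 2351/180*e234


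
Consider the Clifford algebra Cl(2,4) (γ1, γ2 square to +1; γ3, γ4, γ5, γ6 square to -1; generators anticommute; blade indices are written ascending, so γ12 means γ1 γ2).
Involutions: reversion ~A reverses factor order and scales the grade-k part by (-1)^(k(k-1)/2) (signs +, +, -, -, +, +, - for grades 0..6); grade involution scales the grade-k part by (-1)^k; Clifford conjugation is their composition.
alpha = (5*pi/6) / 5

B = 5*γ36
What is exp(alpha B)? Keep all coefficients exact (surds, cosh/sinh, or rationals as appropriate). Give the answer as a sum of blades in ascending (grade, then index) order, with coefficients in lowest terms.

B^2 = (5)^2*(γ36)^2 = 25*(-1) = -25 (a basis 2-blade squares to minus the product of its generators' squares).
B^2 = -25 — the negative square puts this in the circular regime; l = 5, alpha*l = 5*pi/6, so exp(alpha B) = cos(5*pi/6) + (sin(5*pi/6)/5)*B = -sqrt(3)/2 + (1/10)*B.
Answer: -sqrt(3)/2 + 1/2*γ36
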